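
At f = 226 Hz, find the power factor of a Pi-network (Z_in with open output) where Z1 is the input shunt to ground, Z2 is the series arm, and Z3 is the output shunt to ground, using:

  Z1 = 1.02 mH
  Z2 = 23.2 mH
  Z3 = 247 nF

Step 1 — Angular frequency: ω = 2π·f = 2π·226 = 1420 rad/s.
Step 2 — Component impedances:
  Z1: Z = jωL = j·1420·0.00102 = 0 + j1.448 Ω
  Z2: Z = jωL = j·1420·0.0232 = 0 + j32.94 Ω
  Z3: Z = 1/(jωC) = -j/(ω·C) = 0 - j2851 Ω
Step 3 — With open output, the series arm Z2 and the output shunt Z3 appear in series to ground: Z2 + Z3 = 0 - j2818 Ω.
Step 4 — Parallel with input shunt Z1: Z_in = Z1 || (Z2 + Z3) = 0 + j1.449 Ω = 1.449∠90.0° Ω.
Step 5 — Power factor: PF = cos(φ) = Re(Z)/|Z| = -0/1.449 = -0.
Step 6 — Type: Im(Z) = 1.449 ⇒ lagging (phase φ = 90.0°).

PF = -0 (lagging, φ = 90.0°)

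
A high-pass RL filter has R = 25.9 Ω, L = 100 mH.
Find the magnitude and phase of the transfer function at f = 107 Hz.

Step 1 — Angular frequency: ω = 2π·107 = 672.3 rad/s.
Step 2 — Transfer function: H(jω) = jωL/(R + jωL).
Step 3 — Numerator jωL = j·67.23; denominator R + jωL = 25.9 + j67.23.
Step 4 — H = 0.8708 + j0.3355.
Step 5 — Magnitude: |H| = 0.9331 (-0.6 dB); phase: φ = 21.1°.

|H| = 0.9331 (-0.6 dB), φ = 21.1°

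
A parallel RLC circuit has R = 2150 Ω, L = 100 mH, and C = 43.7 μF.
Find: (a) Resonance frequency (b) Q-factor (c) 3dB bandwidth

Step 1 — Resonance: ω₀ = 1/√(LC) = 1/√(0.1·4.37e-05) = 478.4 rad/s.
Step 2 — f₀ = ω₀/(2π) = 76.13 Hz.
Step 3 — Parallel Q: Q = R/(ω₀L) = 2150/(478.4·0.1) = 44.94.
Step 4 — Bandwidth: Δω = ω₀/Q = 10.64 rad/s; BW = Δω/(2π) = 1.694 Hz.

(a) f₀ = 76.13 Hz  (b) Q = 44.94  (c) BW = 1.694 Hz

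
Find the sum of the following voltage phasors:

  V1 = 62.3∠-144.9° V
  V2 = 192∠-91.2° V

Step 1 — Convert each phasor to rectangular form:
  V1 = 62.3·(cos(-144.9°) + j·sin(-144.9°)) = -50.97 - j35.82 V
  V2 = 192·(cos(-91.2°) + j·sin(-91.2°)) = -4.021 - j192 V
Step 2 — Sum components: V_total = -54.99 - j227.8 V.
Step 3 — Convert to polar: |V_total| = 234.3 V, ∠V_total = -103.6°.

V_total = 234.3∠-103.6° V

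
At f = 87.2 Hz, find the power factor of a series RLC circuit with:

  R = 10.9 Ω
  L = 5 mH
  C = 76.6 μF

Step 1 — Angular frequency: ω = 2π·f = 2π·87.2 = 547.9 rad/s.
Step 2 — Component impedances:
  R: Z = R = 10.9 Ω
  L: Z = jωL = j·547.9·0.005 = 0 + j2.739 Ω
  C: Z = 1/(jωC) = -j/(ω·C) = 0 - j23.83 Ω
Step 3 — Series combination: Z_total = R + L + C = 10.9 - j21.09 Ω = 23.74∠-62.7° Ω.
Step 4 — Power factor: PF = cos(φ) = Re(Z)/|Z| = 10.9/23.738 = 0.4592.
Step 5 — Type: Im(Z) = -21.09 ⇒ leading (phase φ = -62.7°).

PF = 0.4592 (leading, φ = -62.7°)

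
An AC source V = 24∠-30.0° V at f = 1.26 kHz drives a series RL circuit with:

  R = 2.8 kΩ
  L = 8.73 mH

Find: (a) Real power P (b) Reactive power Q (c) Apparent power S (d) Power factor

Step 1 — Angular frequency: ω = 2π·f = 2π·1260 = 7917 rad/s.
Step 2 — Component impedances:
  R: Z = R = 2800 Ω
  L: Z = jωL = j·7917·0.00873 = 0 + j69.11 Ω
Step 3 — Series combination: Z_total = R + L = 2800 + j69.11 Ω = 2801∠1.4° Ω.
Step 4 — Source phasor: V = 24∠-30.0° V = 20.78 - j12 V.
Step 5 — Current: I = V / Z = 0.007313 - j0.004466 A = 0.008569∠-31.4° A.
Step 6 — Complex power: S = V·I* = 0.2056 + j0.005075 VA.
Step 7 — Real power: P = Re(S) = 0.2056 W.
Step 8 — Reactive power: Q = Im(S) = 0.005075 VAR.
Step 9 — Apparent power: |S| = 0.2057 VA.
Step 10 — Power factor: PF = P/|S| = 0.9997 (lagging).

(a) P = 0.2056 W  (b) Q = 0.005075 VAR  (c) S = 0.2057 VA  (d) PF = 0.9997 (lagging)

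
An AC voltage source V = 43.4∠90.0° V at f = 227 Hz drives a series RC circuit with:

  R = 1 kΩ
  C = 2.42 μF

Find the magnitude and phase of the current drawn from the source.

Step 1 — Angular frequency: ω = 2π·f = 2π·227 = 1426 rad/s.
Step 2 — Component impedances:
  R: Z = R = 1000 Ω
  C: Z = 1/(jωC) = -j/(ω·C) = 0 - j289.7 Ω
Step 3 — Series combination: Z_total = R + C = 1000 - j289.7 Ω = 1041∠-16.2° Ω.
Step 4 — Source phasor: V = 43.4∠90.0° V = 0 + j43.4 V.
Step 5 — Ohm's law: I = V / Z_total = (0 + j43.4) / (1000 - j289.7) = -0.0116 + j0.04004 A.
Step 6 — Convert to polar: |I| = 0.04169 A, ∠I = 106.2°.

I = 0.04169∠106.2° A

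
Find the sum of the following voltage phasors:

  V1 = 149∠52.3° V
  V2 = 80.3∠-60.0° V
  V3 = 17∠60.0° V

Step 1 — Convert each phasor to rectangular form:
  V1 = 149·(cos(52.3°) + j·sin(52.3°)) = 91.12 + j117.9 V
  V2 = 80.3·(cos(-60.0°) + j·sin(-60.0°)) = 40.15 - j69.54 V
  V3 = 17·(cos(60.0°) + j·sin(60.0°)) = 8.5 + j14.72 V
Step 2 — Sum components: V_total = 139.8 + j63.07 V.
Step 3 — Convert to polar: |V_total| = 153.3 V, ∠V_total = 24.3°.

V_total = 153.3∠24.3° V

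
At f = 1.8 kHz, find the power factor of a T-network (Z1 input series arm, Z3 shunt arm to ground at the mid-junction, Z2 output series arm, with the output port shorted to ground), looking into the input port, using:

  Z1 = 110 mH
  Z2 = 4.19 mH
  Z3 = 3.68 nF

Step 1 — Angular frequency: ω = 2π·f = 2π·1800 = 1.131e+04 rad/s.
Step 2 — Component impedances:
  Z1: Z = jωL = j·1.131e+04·0.11 = 0 + j1244 Ω
  Z2: Z = jωL = j·1.131e+04·0.00419 = 0 + j47.39 Ω
  Z3: Z = 1/(jωC) = -j/(ω·C) = 0 - j2.403e+04 Ω
Step 3 — With the output port shorted to ground, the output series arm Z2 runs from the junction to ground; the shunt arm Z3 also runs from the junction to ground. They appear in parallel: Z3 || Z2 = 0 + j47.48 Ω.
Step 4 — Series with input arm Z1: Z_in = Z1 + (Z3 || Z2) = 0 + j1292 Ω = 1292∠90.0° Ω.
Step 5 — Power factor: PF = cos(φ) = Re(Z)/|Z| = 0/1292 = 0.
Step 6 — Type: Im(Z) = 1292 ⇒ lagging (phase φ = 90.0°).

PF = 0 (lagging, φ = 90.0°)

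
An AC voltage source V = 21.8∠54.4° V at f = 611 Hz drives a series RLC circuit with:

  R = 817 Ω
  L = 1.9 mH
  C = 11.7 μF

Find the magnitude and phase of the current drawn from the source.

Step 1 — Angular frequency: ω = 2π·f = 2π·611 = 3839 rad/s.
Step 2 — Component impedances:
  R: Z = R = 817 Ω
  L: Z = jωL = j·3839·0.0019 = 0 + j7.294 Ω
  C: Z = 1/(jωC) = -j/(ω·C) = 0 - j22.26 Ω
Step 3 — Series combination: Z_total = R + L + C = 817 - j14.97 Ω = 817.1∠-1.0° Ω.
Step 4 — Source phasor: V = 21.8∠54.4° V = 12.69 + j17.73 V.
Step 5 — Ohm's law: I = V / Z_total = (12.69 + j17.73) / (817 - j14.97) = 0.01513 + j0.02197 A.
Step 6 — Convert to polar: |I| = 0.02668 A, ∠I = 55.4°.

I = 0.02668∠55.4° A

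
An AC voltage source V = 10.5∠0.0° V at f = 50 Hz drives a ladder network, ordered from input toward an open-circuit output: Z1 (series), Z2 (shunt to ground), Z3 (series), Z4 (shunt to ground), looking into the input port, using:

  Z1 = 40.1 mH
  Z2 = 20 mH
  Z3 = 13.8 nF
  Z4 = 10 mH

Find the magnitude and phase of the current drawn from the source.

Step 1 — Angular frequency: ω = 2π·f = 2π·50 = 314.2 rad/s.
Step 2 — Component impedances:
  Z1: Z = jωL = j·314.2·0.0401 = 0 + j12.6 Ω
  Z2: Z = jωL = j·314.2·0.02 = 0 + j6.283 Ω
  Z3: Z = 1/(jωC) = -j/(ω·C) = 0 - j2.307e+05 Ω
  Z4: Z = jωL = j·314.2·0.01 = 0 + j3.142 Ω
Step 3 — Ladder network (open output): work backward from the far end, alternating series and parallel combinations. Z_in = 0 + j18.88 Ω = 18.88∠90.0° Ω.
Step 4 — Source phasor: V = 10.5∠0.0° V = 10.5 V.
Step 5 — Ohm's law: I = V / Z_total = (10.5) / (0 + j18.88) = 0 - j0.5561 A.
Step 6 — Convert to polar: |I| = 0.5561 A, ∠I = -90.0°.

I = 0.5561∠-90.0° A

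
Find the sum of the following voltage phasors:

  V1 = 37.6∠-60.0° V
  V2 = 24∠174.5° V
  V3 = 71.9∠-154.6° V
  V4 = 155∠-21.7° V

Step 1 — Convert each phasor to rectangular form:
  V1 = 37.6·(cos(-60.0°) + j·sin(-60.0°)) = 18.8 - j32.56 V
  V2 = 24·(cos(174.5°) + j·sin(174.5°)) = -23.89 + j2.3 V
  V3 = 71.9·(cos(-154.6°) + j·sin(-154.6°)) = -64.95 - j30.84 V
  V4 = 155·(cos(-21.7°) + j·sin(-21.7°)) = 144 - j57.31 V
Step 2 — Sum components: V_total = 73.98 - j118.4 V.
Step 3 — Convert to polar: |V_total| = 139.6 V, ∠V_total = -58.0°.

V_total = 139.6∠-58.0° V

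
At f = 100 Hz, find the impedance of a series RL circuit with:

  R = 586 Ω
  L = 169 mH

Step 1 — Angular frequency: ω = 2π·f = 2π·100 = 628.3 rad/s.
Step 2 — Component impedances:
  R: Z = R = 586 Ω
  L: Z = jωL = j·628.3·0.169 = 0 + j106.2 Ω
Step 3 — Series combination: Z_total = R + L = 586 + j106.2 Ω = 595.5∠10.3° Ω.

Z = 586 + j106.2 Ω = 595.5∠10.3° Ω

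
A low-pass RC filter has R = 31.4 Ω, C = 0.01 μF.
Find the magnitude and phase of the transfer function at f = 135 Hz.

Step 1 — Angular frequency: ω = 2π·135 = 848.2 rad/s.
Step 2 — Transfer function: H(jω) = 1/(1 + jωRC).
Step 3 — Denominator: 1 + jωRC = 1 + j·848.2·31.4·1e-08 = 1 + j0.0002663.
Step 4 — H = 1 - j0.0002663.
Step 5 — Magnitude: |H| = 1 (-0.0 dB); phase: φ = -0.0°.

|H| = 1 (-0.0 dB), φ = -0.0°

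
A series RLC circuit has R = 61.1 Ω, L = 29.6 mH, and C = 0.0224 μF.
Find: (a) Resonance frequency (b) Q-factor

Step 1 — Resonance condition Im(Z)=0 gives ω₀ = 1/√(LC).
Step 2 — ω₀ = 1/√(0.0296·2.24e-08) = 3.884e+04 rad/s.
Step 3 — f₀ = ω₀/(2π) = 6181 Hz.
Step 4 — Series Q: Q = ω₀L/R = 3.884e+04·0.0296/61.1 = 18.81.

(a) f₀ = 6181 Hz  (b) Q = 18.81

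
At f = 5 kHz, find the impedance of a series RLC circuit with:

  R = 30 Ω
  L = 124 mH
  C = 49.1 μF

Step 1 — Angular frequency: ω = 2π·f = 2π·5000 = 3.142e+04 rad/s.
Step 2 — Component impedances:
  R: Z = R = 30 Ω
  L: Z = jωL = j·3.142e+04·0.124 = 0 + j3896 Ω
  C: Z = 1/(jωC) = -j/(ω·C) = 0 - j0.6483 Ω
Step 3 — Series combination: Z_total = R + L + C = 30 + j3895 Ω = 3895∠89.6° Ω.

Z = 30 + j3895 Ω = 3895∠89.6° Ω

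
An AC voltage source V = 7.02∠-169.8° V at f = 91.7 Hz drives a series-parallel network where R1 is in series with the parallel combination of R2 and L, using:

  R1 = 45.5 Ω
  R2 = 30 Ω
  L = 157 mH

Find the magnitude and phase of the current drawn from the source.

Step 1 — Angular frequency: ω = 2π·f = 2π·91.7 = 576.2 rad/s.
Step 2 — Component impedances:
  R1: Z = R = 45.5 Ω
  R2: Z = R = 30 Ω
  L: Z = jωL = j·576.2·0.157 = 0 + j90.46 Ω
Step 3 — Parallel branch: R2 || L = 1/(1/R2 + 1/L) = 27.03 + j8.963 Ω.
Step 4 — Series with R1: Z_total = R1 + (R2 || L) = 72.53 + j8.963 Ω = 73.08∠7.0° Ω.
Step 5 — Source phasor: V = 7.02∠-169.8° V = -6.909 - j1.243 V.
Step 6 — Ohm's law: I = V / Z_total = (-6.909 - j1.243) / (72.53 + j8.963) = -0.09591 - j0.005286 A.
Step 7 — Convert to polar: |I| = 0.09606 A, ∠I = -176.8°.

I = 0.09606∠-176.8° A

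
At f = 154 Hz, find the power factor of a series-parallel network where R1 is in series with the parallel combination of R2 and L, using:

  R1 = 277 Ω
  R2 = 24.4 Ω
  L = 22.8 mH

Step 1 — Angular frequency: ω = 2π·f = 2π·154 = 967.6 rad/s.
Step 2 — Component impedances:
  R1: Z = R = 277 Ω
  R2: Z = R = 24.4 Ω
  L: Z = jωL = j·967.6·0.0228 = 0 + j22.06 Ω
Step 3 — Parallel branch: R2 || L = 1/(1/R2 + 1/L) = 10.98 + j12.14 Ω.
Step 4 — Series with R1: Z_total = R1 + (R2 || L) = 288 + j12.14 Ω = 288.2∠2.4° Ω.
Step 5 — Power factor: PF = cos(φ) = Re(Z)/|Z| = 287.98/288.23 = 0.9991.
Step 6 — Type: Im(Z) = 12.14 ⇒ lagging (phase φ = 2.4°).

PF = 0.9991 (lagging, φ = 2.4°)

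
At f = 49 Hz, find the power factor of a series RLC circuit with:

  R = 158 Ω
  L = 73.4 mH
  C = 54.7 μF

Step 1 — Angular frequency: ω = 2π·f = 2π·49 = 307.9 rad/s.
Step 2 — Component impedances:
  R: Z = R = 158 Ω
  L: Z = jωL = j·307.9·0.0734 = 0 + j22.6 Ω
  C: Z = 1/(jωC) = -j/(ω·C) = 0 - j59.38 Ω
Step 3 — Series combination: Z_total = R + L + C = 158 - j36.78 Ω = 162.2∠-13.1° Ω.
Step 4 — Power factor: PF = cos(φ) = Re(Z)/|Z| = 158/162.22 = 0.974.
Step 5 — Type: Im(Z) = -36.78 ⇒ leading (phase φ = -13.1°).

PF = 0.974 (leading, φ = -13.1°)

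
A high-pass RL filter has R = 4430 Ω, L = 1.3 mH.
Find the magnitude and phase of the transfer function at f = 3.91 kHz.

Step 1 — Angular frequency: ω = 2π·3910 = 2.457e+04 rad/s.
Step 2 — Transfer function: H(jω) = jωL/(R + jωL).
Step 3 — Numerator jωL = j·31.94; denominator R + jωL = 4430 + j31.94.
Step 4 — H = 5.197e-05 + j0.007209.
Step 5 — Magnitude: |H| = 0.007209 (-42.8 dB); phase: φ = 89.6°.

|H| = 0.007209 (-42.8 dB), φ = 89.6°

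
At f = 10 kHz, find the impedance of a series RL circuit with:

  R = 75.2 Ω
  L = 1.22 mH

Step 1 — Angular frequency: ω = 2π·f = 2π·1e+04 = 6.283e+04 rad/s.
Step 2 — Component impedances:
  R: Z = R = 75.2 Ω
  L: Z = jωL = j·6.283e+04·0.00122 = 0 + j76.65 Ω
Step 3 — Series combination: Z_total = R + L = 75.2 + j76.65 Ω = 107.4∠45.5° Ω.

Z = 75.2 + j76.65 Ω = 107.4∠45.5° Ω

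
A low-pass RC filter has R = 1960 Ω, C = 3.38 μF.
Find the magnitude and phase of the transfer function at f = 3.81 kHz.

Step 1 — Angular frequency: ω = 2π·3810 = 2.394e+04 rad/s.
Step 2 — Transfer function: H(jω) = 1/(1 + jωRC).
Step 3 — Denominator: 1 + jωRC = 1 + j·2.394e+04·1960·3.38e-06 = 1 + j158.6.
Step 4 — H = 3.976e-05 - j0.006305.
Step 5 — Magnitude: |H| = 0.006305 (-44.0 dB); phase: φ = -89.6°.

|H| = 0.006305 (-44.0 dB), φ = -89.6°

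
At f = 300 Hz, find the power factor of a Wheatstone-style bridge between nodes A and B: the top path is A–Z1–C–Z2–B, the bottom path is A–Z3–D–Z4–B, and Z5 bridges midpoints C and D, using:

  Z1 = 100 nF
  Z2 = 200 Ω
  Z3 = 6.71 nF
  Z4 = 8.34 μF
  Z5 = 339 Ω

Step 1 — Angular frequency: ω = 2π·f = 2π·300 = 1885 rad/s.
Step 2 — Component impedances:
  Z1: Z = 1/(jωC) = -j/(ω·C) = 0 - j5305 Ω
  Z2: Z = R = 200 Ω
  Z3: Z = 1/(jωC) = -j/(ω·C) = 0 - j7.906e+04 Ω
  Z4: Z = 1/(jωC) = -j/(ω·C) = 0 - j63.61 Ω
  Z5: Z = R = 339 Ω
Step 3 — Bridge requires nodal analysis (the Z5 bridge couples midpoints C and D, so the two paths cannot be reduced to a simple series/parallel combination). Setting node B to ground and injecting 1 A at node A, the 3-node admittance system at A, C, D solves to V_A = Z_AB = 111.8 - j4982 Ω = 4984∠-88.7° Ω.
Step 4 — Power factor: PF = cos(φ) = Re(Z)/|Z| = 111.8/4984 = 0.02243.
Step 5 — Type: Im(Z) = -4982 ⇒ leading (phase φ = -88.7°).

PF = 0.02243 (leading, φ = -88.7°)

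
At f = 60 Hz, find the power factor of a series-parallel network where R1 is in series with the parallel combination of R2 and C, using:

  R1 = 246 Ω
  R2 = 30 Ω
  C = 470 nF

Step 1 — Angular frequency: ω = 2π·f = 2π·60 = 377 rad/s.
Step 2 — Component impedances:
  R1: Z = R = 246 Ω
  R2: Z = R = 30 Ω
  C: Z = 1/(jωC) = -j/(ω·C) = 0 - j5644 Ω
Step 3 — Parallel branch: R2 || C = 1/(1/R2 + 1/C) = 30 - j0.1595 Ω.
Step 4 — Series with R1: Z_total = R1 + (R2 || C) = 276 - j0.1595 Ω = 276∠-0.0° Ω.
Step 5 — Power factor: PF = cos(φ) = Re(Z)/|Z| = 276/276 = 1.
Step 6 — Type: Im(Z) = -0.1595 ⇒ leading (phase φ = -0.0°).

PF = 1 (leading, φ = -0.0°)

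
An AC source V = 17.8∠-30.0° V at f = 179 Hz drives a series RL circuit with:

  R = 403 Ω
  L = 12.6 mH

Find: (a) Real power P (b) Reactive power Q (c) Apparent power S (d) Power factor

Step 1 — Angular frequency: ω = 2π·f = 2π·179 = 1125 rad/s.
Step 2 — Component impedances:
  R: Z = R = 403 Ω
  L: Z = jωL = j·1125·0.0126 = 0 + j14.17 Ω
Step 3 — Series combination: Z_total = R + L = 403 + j14.17 Ω = 403.2∠2.0° Ω.
Step 4 — Source phasor: V = 17.8∠-30.0° V = 15.42 - j8.9 V.
Step 5 — Current: I = V / Z = 0.03743 - j0.0234 A = 0.04414∠-32.0° A.
Step 6 — Complex power: S = V·I* = 0.7852 + j0.02761 VA.
Step 7 — Real power: P = Re(S) = 0.7852 W.
Step 8 — Reactive power: Q = Im(S) = 0.02761 VAR.
Step 9 — Apparent power: |S| = 0.7857 VA.
Step 10 — Power factor: PF = P/|S| = 0.9994 (lagging).

(a) P = 0.7852 W  (b) Q = 0.02761 VAR  (c) S = 0.7857 VA  (d) PF = 0.9994 (lagging)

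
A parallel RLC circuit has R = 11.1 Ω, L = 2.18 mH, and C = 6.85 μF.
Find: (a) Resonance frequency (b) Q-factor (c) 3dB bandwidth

Step 1 — Resonance: ω₀ = 1/√(LC) = 1/√(0.00218·6.85e-06) = 8183 rad/s.
Step 2 — f₀ = ω₀/(2π) = 1302 Hz.
Step 3 — Parallel Q: Q = R/(ω₀L) = 11.1/(8183·0.00218) = 0.6222.
Step 4 — Bandwidth: Δω = ω₀/Q = 1.315e+04 rad/s; BW = Δω/(2π) = 2093 Hz.

(a) f₀ = 1302 Hz  (b) Q = 0.6222  (c) BW = 2093 Hz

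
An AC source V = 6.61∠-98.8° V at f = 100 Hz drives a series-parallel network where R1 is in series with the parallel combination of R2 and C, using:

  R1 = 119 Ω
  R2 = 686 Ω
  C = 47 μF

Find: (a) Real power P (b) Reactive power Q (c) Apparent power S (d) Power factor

Step 1 — Angular frequency: ω = 2π·f = 2π·100 = 628.3 rad/s.
Step 2 — Component impedances:
  R1: Z = R = 119 Ω
  R2: Z = R = 686 Ω
  C: Z = 1/(jωC) = -j/(ω·C) = 0 - j33.86 Ω
Step 3 — Parallel branch: R2 || C = 1/(1/R2 + 1/C) = 1.667 - j33.78 Ω.
Step 4 — Series with R1: Z_total = R1 + (R2 || C) = 120.7 - j33.78 Ω = 125.3∠-15.6° Ω.
Step 5 — Source phasor: V = 6.61∠-98.8° V = -1.011 - j6.532 V.
Step 6 — Current: I = V / Z = 0.006282 - j0.05238 A = 0.05275∠-83.2° A.
Step 7 — Complex power: S = V·I* = 0.3358 - j0.094 VA.
Step 8 — Real power: P = Re(S) = 0.3358 W.
Step 9 — Reactive power: Q = Im(S) = -0.094 VAR.
Step 10 — Apparent power: |S| = 0.3487 VA.
Step 11 — Power factor: PF = P/|S| = 0.963 (leading).

(a) P = 0.3358 W  (b) Q = -0.094 VAR  (c) S = 0.3487 VA  (d) PF = 0.963 (leading)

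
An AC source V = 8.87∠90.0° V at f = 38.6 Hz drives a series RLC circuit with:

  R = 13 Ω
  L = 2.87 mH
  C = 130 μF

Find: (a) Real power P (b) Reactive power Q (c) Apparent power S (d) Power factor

Step 1 — Angular frequency: ω = 2π·f = 2π·38.6 = 242.5 rad/s.
Step 2 — Component impedances:
  R: Z = R = 13 Ω
  L: Z = jωL = j·242.5·0.00287 = 0 + j0.6961 Ω
  C: Z = 1/(jωC) = -j/(ω·C) = 0 - j31.72 Ω
Step 3 — Series combination: Z_total = R + L + C = 13 - j31.02 Ω = 33.63∠-67.3° Ω.
Step 4 — Source phasor: V = 8.87∠90.0° V = 0 + j8.87 V.
Step 5 — Current: I = V / Z = -0.2432 + j0.1019 A = 0.2637∠157.3° A.
Step 6 — Complex power: S = V·I* = 0.9041 - j2.157 VA.
Step 7 — Real power: P = Re(S) = 0.9041 W.
Step 8 — Reactive power: Q = Im(S) = -2.157 VAR.
Step 9 — Apparent power: |S| = 2.339 VA.
Step 10 — Power factor: PF = P/|S| = 0.3865 (leading).

(a) P = 0.9041 W  (b) Q = -2.157 VAR  (c) S = 2.339 VA  (d) PF = 0.3865 (leading)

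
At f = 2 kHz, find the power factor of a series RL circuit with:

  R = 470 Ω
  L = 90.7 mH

Step 1 — Angular frequency: ω = 2π·f = 2π·2000 = 1.257e+04 rad/s.
Step 2 — Component impedances:
  R: Z = R = 470 Ω
  L: Z = jωL = j·1.257e+04·0.0907 = 0 + j1140 Ω
Step 3 — Series combination: Z_total = R + L = 470 + j1140 Ω = 1233∠67.6° Ω.
Step 4 — Power factor: PF = cos(φ) = Re(Z)/|Z| = 470/1233 = 0.3812.
Step 5 — Type: Im(Z) = 1140 ⇒ lagging (phase φ = 67.6°).

PF = 0.3812 (lagging, φ = 67.6°)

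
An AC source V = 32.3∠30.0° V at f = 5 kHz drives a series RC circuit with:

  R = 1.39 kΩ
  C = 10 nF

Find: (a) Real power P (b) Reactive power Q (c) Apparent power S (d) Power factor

Step 1 — Angular frequency: ω = 2π·f = 2π·5000 = 3.142e+04 rad/s.
Step 2 — Component impedances:
  R: Z = R = 1390 Ω
  C: Z = 1/(jωC) = -j/(ω·C) = 0 - j3183 Ω
Step 3 — Series combination: Z_total = R + C = 1390 - j3183 Ω = 3473∠-66.4° Ω.
Step 4 — Source phasor: V = 32.3∠30.0° V = 27.97 + j16.15 V.
Step 5 — Current: I = V / Z = -0.001038 + j0.009241 A = 0.009299∠96.4° A.
Step 6 — Complex power: S = V·I* = 0.1202 - j0.2753 VA.
Step 7 — Real power: P = Re(S) = 0.1202 W.
Step 8 — Reactive power: Q = Im(S) = -0.2753 VAR.
Step 9 — Apparent power: |S| = 0.3004 VA.
Step 10 — Power factor: PF = P/|S| = 0.4002 (leading).

(a) P = 0.1202 W  (b) Q = -0.2753 VAR  (c) S = 0.3004 VA  (d) PF = 0.4002 (leading)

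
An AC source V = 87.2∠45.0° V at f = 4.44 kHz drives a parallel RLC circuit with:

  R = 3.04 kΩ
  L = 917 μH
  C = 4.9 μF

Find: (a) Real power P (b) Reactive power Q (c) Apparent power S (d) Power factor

Step 1 — Angular frequency: ω = 2π·f = 2π·4440 = 2.79e+04 rad/s.
Step 2 — Component impedances:
  R: Z = R = 3040 Ω
  L: Z = jωL = j·2.79e+04·0.000917 = 0 + j25.58 Ω
  C: Z = 1/(jωC) = -j/(ω·C) = 0 - j7.315 Ω
Step 3 — Parallel combination: 1/Z_total = 1/R + 1/L + 1/C; Z_total = 0.03453 - j10.25 Ω = 10.25∠-89.8° Ω.
Step 4 — Source phasor: V = 87.2∠45.0° V = 61.66 + j61.66 V.
Step 5 — Current: I = V / Z = -5.998 + j6.039 A = 8.511∠134.8° A.
Step 6 — Complex power: S = V·I* = 2.501 - j742.2 VA.
Step 7 — Real power: P = Re(S) = 2.501 W.
Step 8 — Reactive power: Q = Im(S) = -742.2 VAR.
Step 9 — Apparent power: |S| = 742.2 VA.
Step 10 — Power factor: PF = P/|S| = 0.00337 (leading).

(a) P = 2.501 W  (b) Q = -742.2 VAR  (c) S = 742.2 VA  (d) PF = 0.00337 (leading)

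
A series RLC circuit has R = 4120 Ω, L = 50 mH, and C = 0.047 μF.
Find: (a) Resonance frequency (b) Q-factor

Step 1 — Resonance condition Im(Z)=0 gives ω₀ = 1/√(LC).
Step 2 — ω₀ = 1/√(0.05·4.7e-08) = 2.063e+04 rad/s.
Step 3 — f₀ = ω₀/(2π) = 3283 Hz.
Step 4 — Series Q: Q = ω₀L/R = 2.063e+04·0.05/4120 = 0.2503.

(a) f₀ = 3283 Hz  (b) Q = 0.2503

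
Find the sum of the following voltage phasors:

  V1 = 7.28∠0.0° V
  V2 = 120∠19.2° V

Step 1 — Convert each phasor to rectangular form:
  V1 = 7.28·(cos(0.0°) + j·sin(0.0°)) = 7.28 V
  V2 = 120·(cos(19.2°) + j·sin(19.2°)) = 113.3 + j39.46 V
Step 2 — Sum components: V_total = 120.6 + j39.46 V.
Step 3 — Convert to polar: |V_total| = 126.9 V, ∠V_total = 18.1°.

V_total = 126.9∠18.1° V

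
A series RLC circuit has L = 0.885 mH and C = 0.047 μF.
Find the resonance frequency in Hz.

Step 1 — Resonance condition Im(Z)=0 gives ω₀ = 1/√(LC).
Step 2 — ω₀ = 1/√(0.000885·4.7e-08) = 1.551e+05 rad/s.
Step 3 — f₀ = ω₀/(2π) = 2.468e+04 Hz.

f₀ = 2.468e+04 Hz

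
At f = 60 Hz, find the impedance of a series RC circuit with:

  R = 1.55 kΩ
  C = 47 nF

Step 1 — Angular frequency: ω = 2π·f = 2π·60 = 377 rad/s.
Step 2 — Component impedances:
  R: Z = R = 1550 Ω
  C: Z = 1/(jωC) = -j/(ω·C) = 0 - j5.644e+04 Ω
Step 3 — Series combination: Z_total = R + C = 1550 - j5.644e+04 Ω = 5.646e+04∠-88.4° Ω.

Z = 1550 - j5.644e+04 Ω = 5.646e+04∠-88.4° Ω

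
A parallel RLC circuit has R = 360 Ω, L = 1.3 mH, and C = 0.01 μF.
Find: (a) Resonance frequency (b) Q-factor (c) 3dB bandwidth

Step 1 — Resonance: ω₀ = 1/√(LC) = 1/√(0.0013·1e-08) = 2.774e+05 rad/s.
Step 2 — f₀ = ω₀/(2π) = 4.414e+04 Hz.
Step 3 — Parallel Q: Q = R/(ω₀L) = 360/(2.774e+05·0.0013) = 0.9985.
Step 4 — Bandwidth: Δω = ω₀/Q = 2.778e+05 rad/s; BW = Δω/(2π) = 4.421e+04 Hz.

(a) f₀ = 4.414e+04 Hz  (b) Q = 0.9985  (c) BW = 4.421e+04 Hz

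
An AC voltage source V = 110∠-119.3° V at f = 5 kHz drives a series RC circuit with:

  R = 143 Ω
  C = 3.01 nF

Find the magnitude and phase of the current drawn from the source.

Step 1 — Angular frequency: ω = 2π·f = 2π·5000 = 3.142e+04 rad/s.
Step 2 — Component impedances:
  R: Z = R = 143 Ω
  C: Z = 1/(jωC) = -j/(ω·C) = 0 - j1.058e+04 Ω
Step 3 — Series combination: Z_total = R + C = 143 - j1.058e+04 Ω = 1.058e+04∠-89.2° Ω.
Step 4 — Source phasor: V = 110∠-119.3° V = -53.83 - j95.93 V.
Step 5 — Ohm's law: I = V / Z_total = (-53.83 - j95.93) / (143 - j1.058e+04) = 0.009001 - j0.005212 A.
Step 6 — Convert to polar: |I| = 0.0104 A, ∠I = -30.1°.

I = 0.0104∠-30.1° A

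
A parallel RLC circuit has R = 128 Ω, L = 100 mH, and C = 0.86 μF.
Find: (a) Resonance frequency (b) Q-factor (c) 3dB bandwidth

Step 1 — Resonance: ω₀ = 1/√(LC) = 1/√(0.1·8.6e-07) = 3410 rad/s.
Step 2 — f₀ = ω₀/(2π) = 542.7 Hz.
Step 3 — Parallel Q: Q = R/(ω₀L) = 128/(3410·0.1) = 0.3754.
Step 4 — Bandwidth: Δω = ω₀/Q = 9084 rad/s; BW = Δω/(2π) = 1446 Hz.

(a) f₀ = 542.7 Hz  (b) Q = 0.3754  (c) BW = 1446 Hz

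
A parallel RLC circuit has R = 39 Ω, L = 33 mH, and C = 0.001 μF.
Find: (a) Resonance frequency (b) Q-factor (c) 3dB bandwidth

Step 1 — Resonance: ω₀ = 1/√(LC) = 1/√(0.033·1e-09) = 1.741e+05 rad/s.
Step 2 — f₀ = ω₀/(2π) = 2.771e+04 Hz.
Step 3 — Parallel Q: Q = R/(ω₀L) = 39/(1.741e+05·0.033) = 0.006789.
Step 4 — Bandwidth: Δω = ω₀/Q = 2.564e+07 rad/s; BW = Δω/(2π) = 4.081e+06 Hz.

(a) f₀ = 2.771e+04 Hz  (b) Q = 0.006789  (c) BW = 4.081e+06 Hz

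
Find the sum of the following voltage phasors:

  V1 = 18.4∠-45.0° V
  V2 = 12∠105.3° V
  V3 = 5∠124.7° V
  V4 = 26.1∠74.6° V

Step 1 — Convert each phasor to rectangular form:
  V1 = 18.4·(cos(-45.0°) + j·sin(-45.0°)) = 13.01 - j13.01 V
  V2 = 12·(cos(105.3°) + j·sin(105.3°)) = -3.166 + j11.57 V
  V3 = 5·(cos(124.7°) + j·sin(124.7°)) = -2.846 + j4.111 V
  V4 = 26.1·(cos(74.6°) + j·sin(74.6°)) = 6.931 + j25.16 V
Step 2 — Sum components: V_total = 13.93 + j27.84 V.
Step 3 — Convert to polar: |V_total| = 31.13 V, ∠V_total = 63.4°.

V_total = 31.13∠63.4° V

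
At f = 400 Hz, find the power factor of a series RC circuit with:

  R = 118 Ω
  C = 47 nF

Step 1 — Angular frequency: ω = 2π·f = 2π·400 = 2513 rad/s.
Step 2 — Component impedances:
  R: Z = R = 118 Ω
  C: Z = 1/(jωC) = -j/(ω·C) = 0 - j8466 Ω
Step 3 — Series combination: Z_total = R + C = 118 - j8466 Ω = 8467∠-89.2° Ω.
Step 4 — Power factor: PF = cos(φ) = Re(Z)/|Z| = 118/8467 = 0.01394.
Step 5 — Type: Im(Z) = -8466 ⇒ leading (phase φ = -89.2°).

PF = 0.01394 (leading, φ = -89.2°)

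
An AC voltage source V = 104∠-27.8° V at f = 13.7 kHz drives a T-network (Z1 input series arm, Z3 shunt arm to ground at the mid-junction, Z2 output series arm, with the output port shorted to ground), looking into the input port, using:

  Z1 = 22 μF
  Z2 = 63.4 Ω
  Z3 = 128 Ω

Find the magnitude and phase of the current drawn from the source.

Step 1 — Angular frequency: ω = 2π·f = 2π·1.37e+04 = 8.608e+04 rad/s.
Step 2 — Component impedances:
  Z1: Z = 1/(jωC) = -j/(ω·C) = 0 - j0.5281 Ω
  Z2: Z = R = 63.4 Ω
  Z3: Z = R = 128 Ω
Step 3 — With the output port shorted to ground, the output series arm Z2 runs from the junction to ground; the shunt arm Z3 also runs from the junction to ground. They appear in parallel: Z3 || Z2 = 42.4 Ω.
Step 4 — Series with input arm Z1: Z_in = Z1 + (Z3 || Z2) = 42.4 - j0.5281 Ω = 42.4∠-0.7° Ω.
Step 5 — Source phasor: V = 104∠-27.8° V = 92 - j48.5 V.
Step 6 — Ohm's law: I = V / Z_total = (92 - j48.5) / (42.4 - j0.5281) = 2.184 - j1.117 A.
Step 7 — Convert to polar: |I| = 2.453 A, ∠I = -27.1°.

I = 2.453∠-27.1° A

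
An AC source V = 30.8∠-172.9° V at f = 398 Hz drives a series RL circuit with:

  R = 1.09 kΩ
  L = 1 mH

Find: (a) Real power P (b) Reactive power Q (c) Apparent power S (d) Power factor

Step 1 — Angular frequency: ω = 2π·f = 2π·398 = 2501 rad/s.
Step 2 — Component impedances:
  R: Z = R = 1090 Ω
  L: Z = jωL = j·2501·0.001 = 0 + j2.501 Ω
Step 3 — Series combination: Z_total = R + L = 1090 + j2.501 Ω = 1090∠0.1° Ω.
Step 4 — Source phasor: V = 30.8∠-172.9° V = -30.56 - j3.807 V.
Step 5 — Current: I = V / Z = -0.02805 - j0.003428 A = 0.02826∠-173.0° A.
Step 6 — Complex power: S = V·I* = 0.8703 + j0.001997 VA.
Step 7 — Real power: P = Re(S) = 0.8703 W.
Step 8 — Reactive power: Q = Im(S) = 0.001997 VAR.
Step 9 — Apparent power: |S| = 0.8703 VA.
Step 10 — Power factor: PF = P/|S| = 1 (lagging).

(a) P = 0.8703 W  (b) Q = 0.001997 VAR  (c) S = 0.8703 VA  (d) PF = 1 (lagging)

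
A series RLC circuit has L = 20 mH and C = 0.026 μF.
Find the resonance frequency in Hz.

Step 1 — Resonance condition Im(Z)=0 gives ω₀ = 1/√(LC).
Step 2 — ω₀ = 1/√(0.02·2.6e-08) = 4.385e+04 rad/s.
Step 3 — f₀ = ω₀/(2π) = 6979 Hz.

f₀ = 6979 Hz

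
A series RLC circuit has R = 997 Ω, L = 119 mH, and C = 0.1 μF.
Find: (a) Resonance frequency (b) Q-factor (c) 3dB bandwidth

Step 1 — Resonance: ω₀ = 1/√(LC) = 1/√(0.119·1e-07) = 9167 rad/s.
Step 2 — f₀ = ω₀/(2π) = 1459 Hz.
Step 3 — Series Q: Q = ω₀L/R = 9167·0.119/997 = 1.094.
Step 4 — Bandwidth: Δω = ω₀/Q = 8378 rad/s; BW = Δω/(2π) = 1333 Hz.

(a) f₀ = 1459 Hz  (b) Q = 1.094  (c) BW = 1333 Hz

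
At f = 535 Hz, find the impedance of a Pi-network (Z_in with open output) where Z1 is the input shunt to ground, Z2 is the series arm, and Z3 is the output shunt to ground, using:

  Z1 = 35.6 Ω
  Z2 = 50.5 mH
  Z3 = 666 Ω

Step 1 — Angular frequency: ω = 2π·f = 2π·535 = 3362 rad/s.
Step 2 — Component impedances:
  Z1: Z = R = 35.6 Ω
  Z2: Z = jωL = j·3362·0.0505 = 0 + j169.8 Ω
  Z3: Z = R = 666 Ω
Step 3 — With open output, the series arm Z2 and the output shunt Z3 appear in series to ground: Z2 + Z3 = 666 + j169.8 Ω.
Step 4 — Parallel with input shunt Z1: Z_in = Z1 || (Z2 + Z3) = 33.89 + j0.4129 Ω = 33.9∠0.7° Ω.

Z = 33.89 + j0.4129 Ω = 33.9∠0.7° Ω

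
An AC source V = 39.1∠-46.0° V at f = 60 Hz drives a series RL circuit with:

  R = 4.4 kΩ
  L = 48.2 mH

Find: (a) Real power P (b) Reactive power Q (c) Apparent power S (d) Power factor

Step 1 — Angular frequency: ω = 2π·f = 2π·60 = 377 rad/s.
Step 2 — Component impedances:
  R: Z = R = 4400 Ω
  L: Z = jωL = j·377·0.0482 = 0 + j18.17 Ω
Step 3 — Series combination: Z_total = R + L = 4400 + j18.17 Ω = 4400∠0.2° Ω.
Step 4 — Source phasor: V = 39.1∠-46.0° V = 27.16 - j28.13 V.
Step 5 — Current: I = V / Z = 0.006146 - j0.006418 A = 0.008886∠-46.2° A.
Step 6 — Complex power: S = V·I* = 0.3475 + j0.001435 VA.
Step 7 — Real power: P = Re(S) = 0.3475 W.
Step 8 — Reactive power: Q = Im(S) = 0.001435 VAR.
Step 9 — Apparent power: |S| = 0.3475 VA.
Step 10 — Power factor: PF = P/|S| = 1 (lagging).

(a) P = 0.3475 W  (b) Q = 0.001435 VAR  (c) S = 0.3475 VA  (d) PF = 1 (lagging)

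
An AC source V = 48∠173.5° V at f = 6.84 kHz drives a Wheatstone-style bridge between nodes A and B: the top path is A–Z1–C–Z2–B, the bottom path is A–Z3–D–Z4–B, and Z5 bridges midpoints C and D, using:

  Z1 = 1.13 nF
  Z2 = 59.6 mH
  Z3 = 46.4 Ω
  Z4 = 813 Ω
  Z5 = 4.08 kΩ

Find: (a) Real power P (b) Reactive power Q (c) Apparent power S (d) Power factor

Step 1 — Angular frequency: ω = 2π·f = 2π·6840 = 4.298e+04 rad/s.
Step 2 — Component impedances:
  Z1: Z = 1/(jωC) = -j/(ω·C) = 0 - j2.059e+04 Ω
  Z2: Z = jωL = j·4.298e+04·0.0596 = 0 + j2561 Ω
  Z3: Z = R = 46.4 Ω
  Z4: Z = R = 813 Ω
  Z5: Z = R = 4080 Ω
Step 3 — Bridge requires nodal analysis (the Z5 bridge couples midpoints C and D, so the two paths cannot be reduced to a simple series/parallel combination). Setting node B to ground and injecting 1 A at node A, the 3-node admittance system at A, C, D solves to V_A = Z_AB = 735.7 + j43.45 Ω = 736.9∠3.4° Ω.
Step 4 — Source phasor: V = 48∠173.5° V = -47.69 + j5.434 V.
Step 5 — Current: I = V / Z = -0.06417 + j0.01118 A = 0.06513∠170.1° A.
Step 6 — Complex power: S = V·I* = 3.121 + j0.1843 VA.
Step 7 — Real power: P = Re(S) = 3.121 W.
Step 8 — Reactive power: Q = Im(S) = 0.1843 VAR.
Step 9 — Apparent power: |S| = 3.126 VA.
Step 10 — Power factor: PF = P/|S| = 0.9983 (lagging).

(a) P = 3.121 W  (b) Q = 0.1843 VAR  (c) S = 3.126 VA  (d) PF = 0.9983 (lagging)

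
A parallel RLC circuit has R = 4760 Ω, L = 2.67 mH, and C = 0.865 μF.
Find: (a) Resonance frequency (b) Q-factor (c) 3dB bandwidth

Step 1 — Resonance: ω₀ = 1/√(LC) = 1/√(0.00267·8.65e-07) = 2.081e+04 rad/s.
Step 2 — f₀ = ω₀/(2π) = 3312 Hz.
Step 3 — Parallel Q: Q = R/(ω₀L) = 4760/(2.081e+04·0.00267) = 85.68.
Step 4 — Bandwidth: Δω = ω₀/Q = 242.9 rad/s; BW = Δω/(2π) = 38.65 Hz.

(a) f₀ = 3312 Hz  (b) Q = 85.68  (c) BW = 38.65 Hz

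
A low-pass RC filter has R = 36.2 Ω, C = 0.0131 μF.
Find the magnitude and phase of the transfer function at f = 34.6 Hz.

Step 1 — Angular frequency: ω = 2π·34.6 = 217.4 rad/s.
Step 2 — Transfer function: H(jω) = 1/(1 + jωRC).
Step 3 — Denominator: 1 + jωRC = 1 + j·217.4·36.2·1.31e-08 = 1 + j0.0001031.
Step 4 — H = 1 - j0.0001031.
Step 5 — Magnitude: |H| = 1 (-0.0 dB); phase: φ = -0.0°.

|H| = 1 (-0.0 dB), φ = -0.0°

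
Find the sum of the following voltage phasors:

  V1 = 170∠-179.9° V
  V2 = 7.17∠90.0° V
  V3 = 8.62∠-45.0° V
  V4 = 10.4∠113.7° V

Step 1 — Convert each phasor to rectangular form:
  V1 = 170·(cos(-179.9°) + j·sin(-179.9°)) = -170 - j0.2967 V
  V2 = 7.17·(cos(90.0°) + j·sin(90.0°)) = 0 + j7.17 V
  V3 = 8.62·(cos(-45.0°) + j·sin(-45.0°)) = 6.095 - j6.095 V
  V4 = 10.4·(cos(113.7°) + j·sin(113.7°)) = -4.18 + j9.523 V
Step 2 — Sum components: V_total = -168.1 + j10.3 V.
Step 3 — Convert to polar: |V_total| = 168.4 V, ∠V_total = 176.5°.

V_total = 168.4∠176.5° V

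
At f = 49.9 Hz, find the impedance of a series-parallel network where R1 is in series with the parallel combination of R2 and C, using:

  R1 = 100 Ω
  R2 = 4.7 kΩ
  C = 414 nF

Step 1 — Angular frequency: ω = 2π·f = 2π·49.9 = 313.5 rad/s.
Step 2 — Component impedances:
  R1: Z = R = 100 Ω
  R2: Z = R = 4700 Ω
  C: Z = 1/(jωC) = -j/(ω·C) = 0 - j7704 Ω
Step 3 — Parallel branch: R2 || C = 1/(1/R2 + 1/C) = 3425 - j2090 Ω.
Step 4 — Series with R1: Z_total = R1 + (R2 || C) = 3525 - j2090 Ω = 4098∠-30.7° Ω.

Z = 3525 - j2090 Ω = 4098∠-30.7° Ω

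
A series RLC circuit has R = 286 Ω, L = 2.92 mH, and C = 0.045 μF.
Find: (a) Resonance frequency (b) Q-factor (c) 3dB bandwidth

Step 1 — Resonance condition Im(Z)=0 gives ω₀ = 1/√(LC).
Step 2 — ω₀ = 1/√(0.00292·4.5e-08) = 8.724e+04 rad/s.
Step 3 — f₀ = ω₀/(2π) = 1.388e+04 Hz.
Step 4 — Series Q: Q = ω₀L/R = 8.724e+04·0.00292/286 = 0.8907.
Step 5 — 3dB bandwidth: Δω = ω₀/Q = 9.795e+04 rad/s; BW = Δω/(2π) = 1.559e+04 Hz.

(a) f₀ = 1.388e+04 Hz  (b) Q = 0.8907  (c) BW = 1.559e+04 Hz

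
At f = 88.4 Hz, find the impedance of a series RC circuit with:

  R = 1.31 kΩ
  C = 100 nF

Step 1 — Angular frequency: ω = 2π·f = 2π·88.4 = 555.4 rad/s.
Step 2 — Component impedances:
  R: Z = R = 1310 Ω
  C: Z = 1/(jωC) = -j/(ω·C) = 0 - j1.8e+04 Ω
Step 3 — Series combination: Z_total = R + C = 1310 - j1.8e+04 Ω = 1.805e+04∠-85.8° Ω.

Z = 1310 - j1.8e+04 Ω = 1.805e+04∠-85.8° Ω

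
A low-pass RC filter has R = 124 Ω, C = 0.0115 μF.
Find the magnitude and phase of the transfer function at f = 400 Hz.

Step 1 — Angular frequency: ω = 2π·400 = 2513 rad/s.
Step 2 — Transfer function: H(jω) = 1/(1 + jωRC).
Step 3 — Denominator: 1 + jωRC = 1 + j·2513·124·1.15e-08 = 1 + j0.003584.
Step 4 — H = 1 - j0.003584.
Step 5 — Magnitude: |H| = 1 (-0.0 dB); phase: φ = -0.2°.

|H| = 1 (-0.0 dB), φ = -0.2°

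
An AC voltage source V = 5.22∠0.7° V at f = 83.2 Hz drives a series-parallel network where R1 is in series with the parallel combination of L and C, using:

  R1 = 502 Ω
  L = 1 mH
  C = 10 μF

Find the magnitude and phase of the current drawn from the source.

Step 1 — Angular frequency: ω = 2π·f = 2π·83.2 = 522.8 rad/s.
Step 2 — Component impedances:
  R1: Z = R = 502 Ω
  L: Z = jωL = j·522.8·0.001 = 0 + j0.5228 Ω
  C: Z = 1/(jωC) = -j/(ω·C) = 0 - j191.3 Ω
Step 3 — Parallel branch: L || C = 1/(1/L + 1/C) = 0 + j0.5242 Ω.
Step 4 — Series with R1: Z_total = R1 + (L || C) = 502 + j0.5242 Ω = 502∠0.1° Ω.
Step 5 — Source phasor: V = 5.22∠0.7° V = 5.22 + j0.06377 V.
Step 6 — Ohm's law: I = V / Z_total = (5.22 + j0.06377) / (502 + j0.5242) = 0.0104 + j0.0001162 A.
Step 7 — Convert to polar: |I| = 0.0104 A, ∠I = 0.6°.

I = 0.0104∠0.6° A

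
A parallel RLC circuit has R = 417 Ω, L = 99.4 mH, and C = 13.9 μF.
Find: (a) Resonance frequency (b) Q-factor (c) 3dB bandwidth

Step 1 — Resonance: ω₀ = 1/√(LC) = 1/√(0.0994·1.39e-05) = 850.7 rad/s.
Step 2 — f₀ = ω₀/(2π) = 135.4 Hz.
Step 3 — Parallel Q: Q = R/(ω₀L) = 417/(850.7·0.0994) = 4.931.
Step 4 — Bandwidth: Δω = ω₀/Q = 172.5 rad/s; BW = Δω/(2π) = 27.46 Hz.

(a) f₀ = 135.4 Hz  (b) Q = 4.931  (c) BW = 27.46 Hz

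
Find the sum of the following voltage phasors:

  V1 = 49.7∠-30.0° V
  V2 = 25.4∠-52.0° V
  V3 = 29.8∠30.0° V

Step 1 — Convert each phasor to rectangular form:
  V1 = 49.7·(cos(-30.0°) + j·sin(-30.0°)) = 43.04 - j24.85 V
  V2 = 25.4·(cos(-52.0°) + j·sin(-52.0°)) = 15.64 - j20.02 V
  V3 = 29.8·(cos(30.0°) + j·sin(30.0°)) = 25.81 + j14.9 V
Step 2 — Sum components: V_total = 84.49 - j29.97 V.
Step 3 — Convert to polar: |V_total| = 89.64 V, ∠V_total = -19.5°.

V_total = 89.64∠-19.5° V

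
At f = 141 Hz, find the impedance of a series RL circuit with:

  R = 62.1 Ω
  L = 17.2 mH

Step 1 — Angular frequency: ω = 2π·f = 2π·141 = 885.9 rad/s.
Step 2 — Component impedances:
  R: Z = R = 62.1 Ω
  L: Z = jωL = j·885.9·0.0172 = 0 + j15.24 Ω
Step 3 — Series combination: Z_total = R + L = 62.1 + j15.24 Ω = 63.94∠13.8° Ω.

Z = 62.1 + j15.24 Ω = 63.94∠13.8° Ω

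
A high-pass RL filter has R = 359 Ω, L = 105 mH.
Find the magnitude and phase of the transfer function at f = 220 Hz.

Step 1 — Angular frequency: ω = 2π·220 = 1382 rad/s.
Step 2 — Transfer function: H(jω) = jωL/(R + jωL).
Step 3 — Numerator jωL = j·145.1; denominator R + jωL = 359 + j145.1.
Step 4 — H = 0.1405 + j0.3475.
Step 5 — Magnitude: |H| = 0.3748 (-8.5 dB); phase: φ = 68.0°.

|H| = 0.3748 (-8.5 dB), φ = 68.0°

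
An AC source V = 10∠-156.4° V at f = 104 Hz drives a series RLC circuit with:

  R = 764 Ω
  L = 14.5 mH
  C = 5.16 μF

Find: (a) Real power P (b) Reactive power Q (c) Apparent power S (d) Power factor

Step 1 — Angular frequency: ω = 2π·f = 2π·104 = 653.5 rad/s.
Step 2 — Component impedances:
  R: Z = R = 764 Ω
  L: Z = jωL = j·653.5·0.0145 = 0 + j9.475 Ω
  C: Z = 1/(jωC) = -j/(ω·C) = 0 - j296.6 Ω
Step 3 — Series combination: Z_total = R + L + C = 764 - j287.1 Ω = 816.2∠-20.6° Ω.
Step 4 — Source phasor: V = 10∠-156.4° V = -9.164 - j4.003 V.
Step 5 — Current: I = V / Z = -0.008785 - j0.008541 A = 0.01225∠-135.8° A.
Step 6 — Complex power: S = V·I* = 0.1147 - j0.0431 VA.
Step 7 — Real power: P = Re(S) = 0.1147 W.
Step 8 — Reactive power: Q = Im(S) = -0.0431 VAR.
Step 9 — Apparent power: |S| = 0.1225 VA.
Step 10 — Power factor: PF = P/|S| = 0.9361 (leading).

(a) P = 0.1147 W  (b) Q = -0.0431 VAR  (c) S = 0.1225 VA  (d) PF = 0.9361 (leading)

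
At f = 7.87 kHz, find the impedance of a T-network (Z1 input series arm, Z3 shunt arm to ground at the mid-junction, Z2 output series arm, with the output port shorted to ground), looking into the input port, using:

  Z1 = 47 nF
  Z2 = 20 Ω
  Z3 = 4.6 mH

Step 1 — Angular frequency: ω = 2π·f = 2π·7870 = 4.945e+04 rad/s.
Step 2 — Component impedances:
  Z1: Z = 1/(jωC) = -j/(ω·C) = 0 - j430.3 Ω
  Z2: Z = R = 20 Ω
  Z3: Z = jωL = j·4.945e+04·0.0046 = 0 + j227.5 Ω
Step 3 — With the output port shorted to ground, the output series arm Z2 runs from the junction to ground; the shunt arm Z3 also runs from the junction to ground. They appear in parallel: Z3 || Z2 = 19.85 + j1.745 Ω.
Step 4 — Series with input arm Z1: Z_in = Z1 + (Z3 || Z2) = 19.85 - j428.5 Ω = 429∠-87.3° Ω.

Z = 19.85 - j428.5 Ω = 429∠-87.3° Ω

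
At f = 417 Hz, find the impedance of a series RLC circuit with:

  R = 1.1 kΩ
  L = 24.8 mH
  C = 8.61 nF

Step 1 — Angular frequency: ω = 2π·f = 2π·417 = 2620 rad/s.
Step 2 — Component impedances:
  R: Z = R = 1100 Ω
  L: Z = jωL = j·2620·0.0248 = 0 + j64.98 Ω
  C: Z = 1/(jωC) = -j/(ω·C) = 0 - j4.433e+04 Ω
Step 3 — Series combination: Z_total = R + L + C = 1100 - j4.426e+04 Ω = 4.428e+04∠-88.6° Ω.

Z = 1100 - j4.426e+04 Ω = 4.428e+04∠-88.6° Ω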